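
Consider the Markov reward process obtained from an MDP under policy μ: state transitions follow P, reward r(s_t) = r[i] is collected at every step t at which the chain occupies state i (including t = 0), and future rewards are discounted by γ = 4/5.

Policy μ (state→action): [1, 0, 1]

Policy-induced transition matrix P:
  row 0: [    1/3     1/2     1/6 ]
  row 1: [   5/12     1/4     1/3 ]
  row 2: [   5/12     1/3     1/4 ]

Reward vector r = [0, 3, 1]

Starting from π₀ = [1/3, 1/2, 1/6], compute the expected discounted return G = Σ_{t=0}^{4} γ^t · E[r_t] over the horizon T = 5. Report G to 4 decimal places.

t=0: π = [0.3333, 0.5000, 0.1667], E[r] = 1.6667, γ^t·E[r] = 1.666667, running G = 1.666667
t=1: π = [0.3889, 0.3472, 0.2639], E[r] = 1.3056, γ^t·E[r] = 1.044444, running G = 2.711111
t=2: π = [0.3843, 0.3692, 0.2465], E[r] = 1.3542, γ^t·E[r] = 0.866667, running G = 3.577778
t=3: π = [0.3846, 0.3666, 0.2487], E[r] = 1.3486, γ^t·E[r] = 0.690469, running G = 4.268247
t=4: π = [0.3846, 0.3669, 0.2485], E[r] = 1.3492, γ^t·E[r] = 0.552619, running G = 4.820866

G = 4.8209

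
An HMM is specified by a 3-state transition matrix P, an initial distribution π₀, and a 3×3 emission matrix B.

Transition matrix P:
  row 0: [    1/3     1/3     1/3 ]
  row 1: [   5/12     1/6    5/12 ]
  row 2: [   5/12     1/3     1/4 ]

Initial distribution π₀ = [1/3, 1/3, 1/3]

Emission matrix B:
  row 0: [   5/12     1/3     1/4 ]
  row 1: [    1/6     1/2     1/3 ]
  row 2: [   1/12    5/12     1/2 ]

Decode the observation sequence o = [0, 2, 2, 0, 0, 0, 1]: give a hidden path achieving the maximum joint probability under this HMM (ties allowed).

t=0: δ = [1.389e-01, 5.556e-02, 2.778e-02]  (obs o_0=0)
t=1: δ = [1.157e-02, 1.543e-02, 2.315e-02]  ψ = [0, 0, 0]  (obs o_1=2)
t=2: δ = [2.411e-03, 2.572e-03, 3.215e-03]  ψ = [2, 2, 1]  (obs o_2=2)
t=3: δ = [5.582e-04, 1.786e-04, 8.931e-05]  ψ = [2, 2, 1]  (obs o_3=0)
t=4: δ = [7.752e-05, 3.101e-05, 1.550e-05]  ψ = [0, 0, 0]  (obs o_4=0)
t=5: δ = [1.077e-05, 4.307e-06, 2.153e-06]  ψ = [0, 0, 0]  (obs o_5=0)
t=6: δ = [1.196e-06, 1.795e-06, 1.495e-06]  ψ = [0, 0, 0]  (obs o_6=1)
backtrack: best end state = 1; path = [0, 1, 2, 0, 0, 0, 1]

path = [0, 1, 2, 0, 0, 0, 1]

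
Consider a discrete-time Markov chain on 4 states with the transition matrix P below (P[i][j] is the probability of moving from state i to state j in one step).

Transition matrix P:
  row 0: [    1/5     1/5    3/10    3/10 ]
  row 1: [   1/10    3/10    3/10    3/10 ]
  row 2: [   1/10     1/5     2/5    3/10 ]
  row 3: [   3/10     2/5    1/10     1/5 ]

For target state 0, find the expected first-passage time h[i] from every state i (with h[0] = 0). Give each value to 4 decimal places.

h = [0.0000, 6.4706, 6.4706, 5.2941]

First-step conditioning: h[0] = 0; for i ≠ 0, h[i] = 1 + Σ_k P[i][k]·h[k].
  h[1] = 1 + 3/10·h[1] + 3/10·h[2] + 3/10·h[3]
  h[2] = 1 + 1/5·h[1] + 2/5·h[2] + 3/10·h[3]
  h[3] = 1 + 2/5·h[1] + 1/10·h[2] + 1/5·h[3]
Solving the 3×3 linear system over states ≠ 0 gives exactly h = [0, 110/17, 110/17, 90/17] (h[0] = 0 is the target).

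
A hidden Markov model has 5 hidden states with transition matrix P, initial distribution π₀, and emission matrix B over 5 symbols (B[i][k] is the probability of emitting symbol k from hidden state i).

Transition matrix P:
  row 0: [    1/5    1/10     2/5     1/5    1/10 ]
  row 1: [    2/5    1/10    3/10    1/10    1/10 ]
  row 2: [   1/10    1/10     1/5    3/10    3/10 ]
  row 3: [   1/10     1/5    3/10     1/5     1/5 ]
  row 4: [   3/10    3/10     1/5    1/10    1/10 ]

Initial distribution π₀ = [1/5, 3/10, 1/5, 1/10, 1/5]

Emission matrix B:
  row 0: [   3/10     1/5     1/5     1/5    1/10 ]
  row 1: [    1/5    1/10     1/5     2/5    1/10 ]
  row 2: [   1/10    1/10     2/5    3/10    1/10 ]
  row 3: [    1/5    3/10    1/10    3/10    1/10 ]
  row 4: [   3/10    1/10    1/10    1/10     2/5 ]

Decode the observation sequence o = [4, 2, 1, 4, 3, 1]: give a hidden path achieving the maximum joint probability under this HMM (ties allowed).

path = [4, 2, 3, 4, 1, 0]

t=0: δ = [2.000e-02, 3.000e-02, 2.000e-02, 1.000e-02, 8.000e-02]  (obs o_0=4)
t=1: δ = [4.800e-03, 4.800e-03, 6.400e-03, 8.000e-04, 8.000e-04]  ψ = [4, 4, 4, 4, 4]  (obs o_1=2)
t=2: δ = [3.840e-04, 6.400e-05, 1.920e-04, 5.760e-04, 1.920e-04]  ψ = [1, 2, 0, 2, 2]  (obs o_2=1)
t=3: δ = [7.680e-06, 1.152e-05, 1.728e-05, 1.152e-05, 4.608e-05]  ψ = [0, 3, 3, 3, 3]  (obs o_3=4)
t=4: δ = [2.765e-06, 5.530e-06, 2.765e-06, 1.555e-06, 5.184e-07]  ψ = [4, 4, 4, 2, 2]  (obs o_4=3)
t=5: δ = [4.424e-07, 5.530e-08, 1.659e-07, 2.488e-07, 8.294e-08]  ψ = [1, 1, 1, 2, 2]  (obs o_5=1)
backtrack: best end state = 0; path = [4, 2, 3, 4, 1, 0]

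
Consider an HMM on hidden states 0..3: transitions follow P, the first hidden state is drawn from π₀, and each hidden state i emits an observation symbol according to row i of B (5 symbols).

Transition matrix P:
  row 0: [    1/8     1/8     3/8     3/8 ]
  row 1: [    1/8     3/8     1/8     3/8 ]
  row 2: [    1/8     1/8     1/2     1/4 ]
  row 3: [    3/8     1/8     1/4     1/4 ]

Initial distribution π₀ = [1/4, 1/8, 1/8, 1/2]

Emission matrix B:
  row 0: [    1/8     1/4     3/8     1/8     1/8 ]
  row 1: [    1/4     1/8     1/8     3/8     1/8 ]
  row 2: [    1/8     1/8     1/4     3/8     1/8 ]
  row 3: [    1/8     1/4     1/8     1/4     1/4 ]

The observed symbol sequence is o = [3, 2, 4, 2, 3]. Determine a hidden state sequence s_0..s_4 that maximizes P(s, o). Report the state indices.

path = [3, 0, 3, 0, 2]

t=0: δ = [3.125e-02, 4.688e-02, 4.688e-02, 1.250e-01]  (obs o_0=3)
t=1: δ = [1.758e-02, 2.197e-03, 7.812e-03, 3.906e-03]  ψ = [3, 1, 3, 3]  (obs o_1=2)
t=2: δ = [2.747e-04, 2.747e-04, 8.240e-04, 1.648e-03]  ψ = [0, 0, 0, 0]  (obs o_2=4)
t=3: δ = [2.317e-04, 2.575e-05, 1.030e-04, 5.150e-05]  ψ = [3, 3, 2, 3]  (obs o_3=2)
t=4: δ = [3.621e-06, 1.086e-05, 3.259e-05, 2.173e-05]  ψ = [0, 0, 0, 0]  (obs o_4=3)
backtrack: best end state = 2; path = [3, 0, 3, 0, 2]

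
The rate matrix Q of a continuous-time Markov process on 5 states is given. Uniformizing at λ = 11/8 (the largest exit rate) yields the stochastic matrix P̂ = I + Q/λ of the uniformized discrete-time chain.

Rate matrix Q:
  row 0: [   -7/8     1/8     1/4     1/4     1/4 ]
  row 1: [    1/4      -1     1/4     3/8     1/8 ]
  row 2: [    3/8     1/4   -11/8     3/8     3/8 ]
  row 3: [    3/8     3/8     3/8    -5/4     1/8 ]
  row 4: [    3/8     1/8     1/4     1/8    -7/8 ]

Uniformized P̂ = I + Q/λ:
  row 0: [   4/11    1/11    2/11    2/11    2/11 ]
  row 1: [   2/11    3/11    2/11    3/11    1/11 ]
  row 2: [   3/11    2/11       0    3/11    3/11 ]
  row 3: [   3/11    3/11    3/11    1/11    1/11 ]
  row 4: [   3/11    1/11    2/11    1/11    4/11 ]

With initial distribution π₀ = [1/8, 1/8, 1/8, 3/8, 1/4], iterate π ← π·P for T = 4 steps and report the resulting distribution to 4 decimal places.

t=0: π = [0.1250, 0.1250, 0.1250, 0.3750, 0.2500]
t=1: π = [0.2727, 0.1932, 0.1932, 0.1477, 0.1932]
t=2: π = [0.2800, 0.1705, 0.1601, 0.1860, 0.2035]
t=3: π = [0.2827, 0.1703, 0.1696, 0.1765, 0.2010]
t=4: π = [0.2829, 0.1694, 0.1670, 0.1784, 0.2023]

π = [0.2829, 0.1694, 0.1670, 0.1784, 0.2023]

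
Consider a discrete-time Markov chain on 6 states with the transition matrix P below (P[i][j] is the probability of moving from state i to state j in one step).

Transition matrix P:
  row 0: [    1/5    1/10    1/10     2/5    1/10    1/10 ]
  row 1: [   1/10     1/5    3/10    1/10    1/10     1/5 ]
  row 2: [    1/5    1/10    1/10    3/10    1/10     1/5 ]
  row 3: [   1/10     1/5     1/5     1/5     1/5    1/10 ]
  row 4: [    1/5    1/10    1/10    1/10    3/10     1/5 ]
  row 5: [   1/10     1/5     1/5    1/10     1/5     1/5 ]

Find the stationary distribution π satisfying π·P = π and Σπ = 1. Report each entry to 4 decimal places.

Balance equations π_j = Σ_i π_i·P[i][j]:
  π_0 = 1/5·π_0 + 1/10·π_1 + 1/5·π_2 + 1/10·π_3 + 1/5·π_4 + 1/10·π_5
  π_1 = 1/10·π_0 + 1/5·π_1 + 1/10·π_2 + 1/5·π_3 + 1/10·π_4 + 1/5·π_5
  π_2 = 1/10·π_0 + 3/10·π_1 + 1/10·π_2 + 1/5·π_3 + 1/10·π_4 + 1/5·π_5
  π_3 = 2/5·π_0 + 1/10·π_1 + 3/10·π_2 + 1/5·π_3 + 1/10·π_4 + 1/10·π_5
  π_4 = 1/10·π_0 + 1/10·π_1 + 1/10·π_2 + 1/5·π_3 + 3/10·π_4 + 1/5·π_5
  normalize: π_0 + π_1 + π_2 + π_3 + π_4 + π_5 = 1
Solving the linear system gives exactly π = [667/4490, 68/449, 374/2245, 7987/40410, 153/898, 6683/40410].

π = [0.1486, 0.1514, 0.1666, 0.1976, 0.1704, 0.1654]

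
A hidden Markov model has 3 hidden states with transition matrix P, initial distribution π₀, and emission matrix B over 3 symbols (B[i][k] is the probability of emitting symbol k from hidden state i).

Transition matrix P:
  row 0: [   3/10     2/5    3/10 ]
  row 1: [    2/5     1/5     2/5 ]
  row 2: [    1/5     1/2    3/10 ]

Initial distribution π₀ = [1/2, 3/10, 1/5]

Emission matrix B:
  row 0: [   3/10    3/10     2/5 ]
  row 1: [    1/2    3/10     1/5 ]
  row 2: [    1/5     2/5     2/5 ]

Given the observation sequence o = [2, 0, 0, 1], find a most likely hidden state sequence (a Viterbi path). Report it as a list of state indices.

path = [0, 1, 1, 2]

t=0: δ = [2.000e-01, 6.000e-02, 8.000e-02]  (obs o_0=2)
t=1: δ = [1.800e-02, 4.000e-02, 1.200e-02]  ψ = [0, 0, 0]  (obs o_1=0)
t=2: δ = [4.800e-03, 4.000e-03, 3.200e-03]  ψ = [1, 1, 1]  (obs o_2=0)
t=3: δ = [4.800e-04, 5.760e-04, 6.400e-04]  ψ = [1, 0, 1]  (obs o_3=1)
backtrack: best end state = 2; path = [0, 1, 1, 2]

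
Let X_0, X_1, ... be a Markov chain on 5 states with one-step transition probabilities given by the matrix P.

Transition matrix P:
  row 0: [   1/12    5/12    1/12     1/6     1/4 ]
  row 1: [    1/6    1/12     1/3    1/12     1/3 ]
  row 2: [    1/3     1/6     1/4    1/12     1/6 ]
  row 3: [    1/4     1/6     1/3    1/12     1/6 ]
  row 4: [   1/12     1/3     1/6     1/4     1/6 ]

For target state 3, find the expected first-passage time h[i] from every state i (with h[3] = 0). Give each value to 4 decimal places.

First-step conditioning: h[3] = 0; for i ≠ 3, h[i] = 1 + Σ_k P[i][k]·h[k].
  h[0] = 1 + 1/12·h[0] + 5/12·h[1] + 1/12·h[2] + 1/4·h[4]
  h[1] = 1 + 1/6·h[0] + 1/12·h[1] + 1/3·h[2] + 1/3·h[4]
  h[2] = 1 + 1/3·h[0] + 1/6·h[1] + 1/4·h[2] + 1/6·h[4]
  h[4] = 1 + 1/12·h[0] + 1/3·h[1] + 1/6·h[2] + 1/6·h[4]
Solving the 4×4 linear system over states ≠ 3 gives exactly h = [26676/3943, 28644/3943, 28956/3943, 0, 24648/3943] (h[3] = 0 is the target).

h = [6.7654, 7.2645, 7.3436, 0.0000, 6.2511]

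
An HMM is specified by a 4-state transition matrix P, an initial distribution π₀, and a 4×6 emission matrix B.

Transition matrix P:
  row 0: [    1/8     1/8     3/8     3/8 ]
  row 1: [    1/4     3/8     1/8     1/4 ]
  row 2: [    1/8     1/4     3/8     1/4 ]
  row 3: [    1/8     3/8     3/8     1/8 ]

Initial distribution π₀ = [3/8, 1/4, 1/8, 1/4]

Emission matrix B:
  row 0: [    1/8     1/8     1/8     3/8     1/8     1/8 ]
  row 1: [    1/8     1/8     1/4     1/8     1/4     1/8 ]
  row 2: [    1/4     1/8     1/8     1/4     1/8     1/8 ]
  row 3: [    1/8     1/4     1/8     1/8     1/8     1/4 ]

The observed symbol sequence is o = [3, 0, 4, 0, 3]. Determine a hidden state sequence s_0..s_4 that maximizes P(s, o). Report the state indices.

t=0: δ = [1.406e-01, 3.125e-02, 3.125e-02, 3.125e-02]  (obs o_0=3)
t=1: δ = [2.197e-03, 2.197e-03, 1.318e-02, 6.592e-03]  ψ = [0, 0, 0, 0]  (obs o_1=0)
t=2: δ = [2.060e-04, 8.240e-04, 6.180e-04, 4.120e-04]  ψ = [2, 2, 2, 2]  (obs o_2=4)
t=3: δ = [2.575e-05, 3.862e-05, 5.794e-05, 2.575e-05]  ψ = [1, 1, 2, 1]  (obs o_3=0)
t=4: δ = [3.621e-06, 1.810e-06, 5.431e-06, 1.810e-06]  ψ = [1, 1, 2, 2]  (obs o_4=3)
backtrack: best end state = 2; path = [0, 2, 2, 2, 2]

path = [0, 2, 2, 2, 2]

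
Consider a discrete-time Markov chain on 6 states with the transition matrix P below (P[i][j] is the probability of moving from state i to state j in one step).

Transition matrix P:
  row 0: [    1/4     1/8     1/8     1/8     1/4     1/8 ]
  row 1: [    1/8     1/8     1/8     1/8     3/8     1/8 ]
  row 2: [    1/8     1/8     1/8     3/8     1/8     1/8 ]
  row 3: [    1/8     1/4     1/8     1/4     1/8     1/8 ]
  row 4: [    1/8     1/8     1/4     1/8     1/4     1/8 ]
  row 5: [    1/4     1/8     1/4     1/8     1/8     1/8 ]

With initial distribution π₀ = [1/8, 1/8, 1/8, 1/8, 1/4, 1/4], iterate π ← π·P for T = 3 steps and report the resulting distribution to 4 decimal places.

π = [0.1609, 0.1492, 0.1665, 0.1907, 0.2078, 0.1250]

t=0: π = [0.1250, 0.1250, 0.1250, 0.1250, 0.2500, 0.2500]
t=1: π = [0.1719, 0.1406, 0.1875, 0.1719, 0.2031, 0.1250]
t=2: π = [0.1621, 0.1465, 0.1660, 0.1934, 0.2070, 0.1250]
t=3: π = [0.1609, 0.1492, 0.1665, 0.1907, 0.2078, 0.1250]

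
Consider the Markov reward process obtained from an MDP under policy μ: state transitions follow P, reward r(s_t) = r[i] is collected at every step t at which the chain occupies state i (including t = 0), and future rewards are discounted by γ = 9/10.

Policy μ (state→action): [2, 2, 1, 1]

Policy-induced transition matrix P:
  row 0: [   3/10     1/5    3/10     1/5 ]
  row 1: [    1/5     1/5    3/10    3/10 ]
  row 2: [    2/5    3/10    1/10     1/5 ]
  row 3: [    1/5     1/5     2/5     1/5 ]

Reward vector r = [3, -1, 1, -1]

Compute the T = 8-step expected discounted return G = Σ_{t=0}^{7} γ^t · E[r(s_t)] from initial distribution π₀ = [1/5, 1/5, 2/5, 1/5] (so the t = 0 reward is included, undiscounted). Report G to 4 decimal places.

t=0: π = [0.2000, 0.2000, 0.4000, 0.2000], E[r] = 0.6000, γ^t·E[r] = 0.600000, running G = 0.600000
t=1: π = [0.3000, 0.2400, 0.2400, 0.2200], E[r] = 0.6800, γ^t·E[r] = 0.612000, running G = 1.212000
t=2: π = [0.2780, 0.2240, 0.2740, 0.2240], E[r] = 0.6600, γ^t·E[r] = 0.534600, running G = 1.746600
t=3: π = [0.2826, 0.2274, 0.2676, 0.2224], E[r] = 0.6656, γ^t·E[r] = 0.485222, running G = 2.231822
t=4: π = [0.2818, 0.2268, 0.2687, 0.2227], E[r] = 0.6646, γ^t·E[r] = 0.436018, running G = 2.667840
t=5: π = [0.2819, 0.2269, 0.2685, 0.2227], E[r] = 0.6647, γ^t·E[r] = 0.392527, running G = 3.060367
t=6: π = [0.2819, 0.2269, 0.2686, 0.2227], E[r] = 0.6647, γ^t·E[r] = 0.353257, running G = 3.413625
t=7: π = [0.2819, 0.2269, 0.2686, 0.2227], E[r] = 0.6647, γ^t·E[r] = 0.317934, running G = 3.731559

G = 3.7316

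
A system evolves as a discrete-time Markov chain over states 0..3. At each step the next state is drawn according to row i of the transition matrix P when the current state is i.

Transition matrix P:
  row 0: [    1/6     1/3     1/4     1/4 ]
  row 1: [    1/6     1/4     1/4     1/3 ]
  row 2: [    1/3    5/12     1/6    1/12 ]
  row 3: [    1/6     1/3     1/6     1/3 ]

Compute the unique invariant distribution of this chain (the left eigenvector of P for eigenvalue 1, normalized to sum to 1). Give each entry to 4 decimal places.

π = [0.2017, 0.3239, 0.2105, 0.2639]

Balance equations π_j = Σ_i π_i·P[i][j]:
  π_0 = 1/6·π_0 + 1/6·π_1 + 1/3·π_2 + 1/6·π_3
  π_1 = 1/3·π_0 + 1/4·π_1 + 5/12·π_2 + 1/3·π_3
  π_2 = 1/4·π_0 + 1/4·π_1 + 1/6·π_2 + 1/6·π_3
  normalize: π_0 + π_1 + π_2 + π_3 = 1
Solving the linear system gives exactly π = [185/917, 297/917, 193/917, 242/917].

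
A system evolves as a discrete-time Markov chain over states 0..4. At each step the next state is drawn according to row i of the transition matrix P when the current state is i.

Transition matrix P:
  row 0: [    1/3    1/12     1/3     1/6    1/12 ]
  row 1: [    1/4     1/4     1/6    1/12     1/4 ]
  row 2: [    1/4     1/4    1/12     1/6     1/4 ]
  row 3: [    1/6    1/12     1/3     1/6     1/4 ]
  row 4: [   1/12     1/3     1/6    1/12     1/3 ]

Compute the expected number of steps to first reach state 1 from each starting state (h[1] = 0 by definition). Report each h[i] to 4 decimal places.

First-step conditioning: h[1] = 0; for i ≠ 1, h[i] = 1 + Σ_k P[i][k]·h[k].
  h[0] = 1 + 1/3·h[0] + 1/3·h[2] + 1/6·h[3] + 1/12·h[4]
  h[2] = 1 + 1/4·h[0] + 1/12·h[2] + 1/6·h[3] + 1/4·h[4]
  h[3] = 1 + 1/6·h[0] + 1/3·h[2] + 1/6·h[3] + 1/4·h[4]
  h[4] = 1 + 1/12·h[0] + 1/6·h[2] + 1/12·h[3] + 1/3·h[4]
Solving the 4×4 linear system over states ≠ 1 gives exactly h = [3396/587, 0, 2812/587, 3232/587, 2412/587] (h[1] = 0 is the target).

h = [5.7853, 0.0000, 4.7905, 5.5060, 4.1090]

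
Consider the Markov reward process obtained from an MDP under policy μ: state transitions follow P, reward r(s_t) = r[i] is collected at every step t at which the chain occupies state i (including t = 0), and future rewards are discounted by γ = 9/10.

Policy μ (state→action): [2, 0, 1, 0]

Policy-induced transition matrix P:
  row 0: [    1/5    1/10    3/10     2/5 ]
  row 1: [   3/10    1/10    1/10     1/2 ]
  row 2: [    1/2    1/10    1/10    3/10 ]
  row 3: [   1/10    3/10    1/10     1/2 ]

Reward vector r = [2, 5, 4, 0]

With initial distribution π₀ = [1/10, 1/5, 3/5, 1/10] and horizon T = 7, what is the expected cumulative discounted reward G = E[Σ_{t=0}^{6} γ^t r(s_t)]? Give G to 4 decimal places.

t=0: π = [0.1000, 0.2000, 0.6000, 0.1000], E[r] = 3.6000, γ^t·E[r] = 3.600000, running G = 3.600000
t=1: π = [0.3900, 0.1200, 0.1200, 0.3700], E[r] = 1.8600, γ^t·E[r] = 1.674000, running G = 5.274000
t=2: π = [0.2110, 0.1740, 0.1780, 0.4370], E[r] = 2.0040, γ^t·E[r] = 1.623240, running G = 6.897240
t=3: π = [0.2271, 0.1874, 0.1422, 0.4433], E[r] = 1.9600, γ^t·E[r] = 1.428840, running G = 8.326080
t=4: π = [0.2171, 0.1887, 0.1454, 0.4489], E[r] = 1.9591, γ^t·E[r] = 1.285379, running G = 9.611459
t=5: π = [0.2176, 0.1898, 0.1434, 0.4492], E[r] = 1.9577, γ^t·E[r] = 1.156014, running G = 10.767473
t=6: π = [0.2171, 0.1898, 0.1435, 0.4496], E[r] = 1.9575, γ^t·E[r] = 1.040272, running G = 11.807745

G = 11.8077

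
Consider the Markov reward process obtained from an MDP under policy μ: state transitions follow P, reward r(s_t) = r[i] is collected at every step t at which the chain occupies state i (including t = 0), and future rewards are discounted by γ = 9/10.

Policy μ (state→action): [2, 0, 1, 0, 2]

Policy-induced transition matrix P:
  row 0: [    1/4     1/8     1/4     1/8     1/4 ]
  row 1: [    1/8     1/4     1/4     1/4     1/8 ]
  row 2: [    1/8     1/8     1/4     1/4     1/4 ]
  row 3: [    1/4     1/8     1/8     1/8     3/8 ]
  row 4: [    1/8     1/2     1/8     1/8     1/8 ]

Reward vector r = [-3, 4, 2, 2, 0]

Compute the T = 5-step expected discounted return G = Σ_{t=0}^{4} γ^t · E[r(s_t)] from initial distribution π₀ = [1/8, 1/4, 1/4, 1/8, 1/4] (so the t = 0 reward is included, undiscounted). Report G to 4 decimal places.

G = 5.1771

t=0: π = [0.1250, 0.2500, 0.2500, 0.1250, 0.2500], E[r] = 1.3750, γ^t·E[r] = 1.375000, running G = 1.375000
t=1: π = [0.1563, 0.2500, 0.2031, 0.1875, 0.2031], E[r] = 1.3125, γ^t·E[r] = 1.181250, running G = 2.556250
t=2: π = [0.1680, 0.2324, 0.2012, 0.1816, 0.2168], E[r] = 1.1914, γ^t·E[r] = 0.965039, running G = 3.521289
t=3: π = [0.1687, 0.2354, 0.2002, 0.1792, 0.2166], E[r] = 1.1941, γ^t·E[r] = 0.870493, running G = 4.391782
t=4: π = [0.1685, 0.2356, 0.2005, 0.1794, 0.2159], E[r] = 1.1970, γ^t·E[r] = 0.785346, running G = 5.177128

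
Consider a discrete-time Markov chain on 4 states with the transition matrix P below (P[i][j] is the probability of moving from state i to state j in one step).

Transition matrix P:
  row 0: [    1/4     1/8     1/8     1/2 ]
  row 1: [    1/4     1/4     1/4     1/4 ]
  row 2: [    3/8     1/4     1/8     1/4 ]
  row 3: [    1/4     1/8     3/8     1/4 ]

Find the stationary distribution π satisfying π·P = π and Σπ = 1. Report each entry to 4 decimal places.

π = [0.2784, 0.1753, 0.2268, 0.3196]

Balance equations π_j = Σ_i π_i·P[i][j]:
  π_0 = 1/4·π_0 + 1/4·π_1 + 3/8·π_2 + 1/4·π_3
  π_1 = 1/8·π_0 + 1/4·π_1 + 1/4·π_2 + 1/8·π_3
  π_2 = 1/8·π_0 + 1/4·π_1 + 1/8·π_2 + 3/8·π_3
  normalize: π_0 + π_1 + π_2 + π_3 = 1
Solving the linear system gives exactly π = [27/97, 17/97, 22/97, 31/97].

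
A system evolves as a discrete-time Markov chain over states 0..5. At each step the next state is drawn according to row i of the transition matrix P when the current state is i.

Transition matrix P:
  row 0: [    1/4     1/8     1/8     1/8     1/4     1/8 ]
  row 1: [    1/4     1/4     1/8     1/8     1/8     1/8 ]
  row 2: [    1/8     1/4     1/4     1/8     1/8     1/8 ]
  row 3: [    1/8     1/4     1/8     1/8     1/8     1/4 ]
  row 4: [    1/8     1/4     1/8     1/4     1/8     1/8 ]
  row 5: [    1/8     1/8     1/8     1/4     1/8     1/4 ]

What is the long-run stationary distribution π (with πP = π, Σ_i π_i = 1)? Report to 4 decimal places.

π = [0.1725, 0.2076, 0.1429, 0.1641, 0.1466, 0.1663]

Balance equations π_j = Σ_i π_i·P[i][j]:
  π_0 = 1/4·π_0 + 1/4·π_1 + 1/8·π_2 + 1/8·π_3 + 1/8·π_4 + 1/8·π_5
  π_1 = 1/8·π_0 + 1/4·π_1 + 1/4·π_2 + 1/4·π_3 + 1/4·π_4 + 1/8·π_5
  π_2 = 1/8·π_0 + 1/8·π_1 + 1/4·π_2 + 1/8·π_3 + 1/8·π_4 + 1/8·π_5
  π_3 = 1/8·π_0 + 1/8·π_1 + 1/8·π_2 + 1/8·π_3 + 1/4·π_4 + 1/4·π_5
  π_4 = 1/4·π_0 + 1/8·π_1 + 1/8·π_2 + 1/8·π_3 + 1/8·π_4 + 1/8·π_5
  normalize: π_0 + π_1 + π_2 + π_3 + π_4 + π_5 = 1
Solving the linear system gives exactly π = [4327/25081, 744/3583, 1/7, 588/3583, 3676/25081, 4171/25081].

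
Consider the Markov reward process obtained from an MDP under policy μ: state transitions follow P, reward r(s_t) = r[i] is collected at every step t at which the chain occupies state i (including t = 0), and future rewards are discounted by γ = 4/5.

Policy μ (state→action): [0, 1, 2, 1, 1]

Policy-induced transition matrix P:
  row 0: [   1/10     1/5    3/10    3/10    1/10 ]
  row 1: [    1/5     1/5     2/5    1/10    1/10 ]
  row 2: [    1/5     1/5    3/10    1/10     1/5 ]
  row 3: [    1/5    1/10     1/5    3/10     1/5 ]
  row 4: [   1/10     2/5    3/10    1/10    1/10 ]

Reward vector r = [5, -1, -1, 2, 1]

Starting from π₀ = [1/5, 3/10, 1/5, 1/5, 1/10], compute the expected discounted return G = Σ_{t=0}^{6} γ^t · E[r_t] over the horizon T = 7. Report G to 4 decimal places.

G = 3.4173

t=0: π = [0.2000, 0.3000, 0.2000, 0.2000, 0.1000], E[r] = 1.0000, γ^t·E[r] = 1.000000, running G = 1.000000
t=1: π = [0.1700, 0.2000, 0.3100, 0.1800, 0.1400], E[r] = 0.8400, γ^t·E[r] = 0.672000, running G = 1.672000
t=2: π = [0.1690, 0.2100, 0.3020, 0.1700, 0.1490], E[r] = 0.8220, γ^t·E[r] = 0.526080, running G = 2.198080
t=3: π = [0.1682, 0.2128, 0.3040, 0.1678, 0.1472], E[r] = 0.8070, γ^t·E[r] = 0.413184, running G = 2.611264
t=4: π = [0.1685, 0.2127, 0.3045, 0.1672, 0.1472], E[r] = 0.8067, γ^t·E[r] = 0.330433, running G = 2.941697
t=5: π = [0.1684, 0.2127, 0.3045, 0.1671, 0.1472], E[r] = 0.8064, γ^t·E[r] = 0.264225, running G = 3.205922
t=6: π = [0.1684, 0.2127, 0.3046, 0.1671, 0.1472], E[r] = 0.8063, γ^t·E[r] = 0.211370, running G = 3.417292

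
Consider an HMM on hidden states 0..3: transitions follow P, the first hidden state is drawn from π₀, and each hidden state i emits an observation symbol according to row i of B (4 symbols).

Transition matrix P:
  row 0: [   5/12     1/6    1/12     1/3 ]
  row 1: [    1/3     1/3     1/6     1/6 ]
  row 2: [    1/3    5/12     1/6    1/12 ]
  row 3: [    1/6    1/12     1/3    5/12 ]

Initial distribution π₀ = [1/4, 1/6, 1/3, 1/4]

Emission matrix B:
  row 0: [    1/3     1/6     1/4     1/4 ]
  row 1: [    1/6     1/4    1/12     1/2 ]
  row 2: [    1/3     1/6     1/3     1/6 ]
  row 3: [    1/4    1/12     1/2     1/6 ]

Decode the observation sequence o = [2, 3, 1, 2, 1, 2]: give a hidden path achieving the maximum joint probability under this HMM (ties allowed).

t=0: δ = [6.250e-02, 1.389e-02, 1.111e-01, 1.250e-01]  (obs o_0=2)
t=1: δ = [9.259e-03, 2.315e-02, 6.944e-03, 8.681e-03]  ψ = [2, 2, 3, 3]  (obs o_1=3)
t=2: δ = [1.286e-03, 1.929e-03, 6.430e-04, 3.215e-04]  ψ = [1, 1, 1, 1]  (obs o_2=1)
t=3: δ = [1.608e-04, 5.358e-05, 1.072e-04, 2.143e-04]  ψ = [1, 1, 1, 0]  (obs o_3=2)
t=4: δ = [1.116e-05, 1.116e-05, 1.191e-05, 7.442e-06]  ψ = [0, 2, 3, 3]  (obs o_4=1)
t=5: δ = [1.163e-06, 4.135e-07, 8.269e-07, 1.861e-06]  ψ = [0, 2, 3, 0]  (obs o_5=2)
backtrack: best end state = 3; path = [2, 1, 1, 0, 0, 3]

path = [2, 1, 1, 0, 0, 3]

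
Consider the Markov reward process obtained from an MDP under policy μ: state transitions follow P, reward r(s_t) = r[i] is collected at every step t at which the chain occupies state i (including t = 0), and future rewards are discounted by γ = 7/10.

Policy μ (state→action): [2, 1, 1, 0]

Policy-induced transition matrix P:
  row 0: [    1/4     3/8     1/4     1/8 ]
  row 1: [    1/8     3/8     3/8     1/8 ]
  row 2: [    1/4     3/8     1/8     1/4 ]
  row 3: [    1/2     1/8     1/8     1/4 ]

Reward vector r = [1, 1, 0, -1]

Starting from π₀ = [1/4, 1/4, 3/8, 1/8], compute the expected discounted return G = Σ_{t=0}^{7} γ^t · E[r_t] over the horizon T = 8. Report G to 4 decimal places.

t=0: π = [0.2500, 0.2500, 0.3750, 0.1250], E[r] = 0.3750, γ^t·E[r] = 0.375000, running G = 0.375000
t=1: π = [0.2500, 0.3438, 0.2188, 0.1875], E[r] = 0.4063, γ^t·E[r] = 0.284375, running G = 0.659375
t=2: π = [0.2539, 0.3281, 0.2422, 0.1758], E[r] = 0.4063, γ^t·E[r] = 0.199063, running G = 0.858438
t=3: π = [0.2529, 0.3311, 0.2388, 0.1772], E[r] = 0.4067, γ^t·E[r] = 0.139511, running G = 0.997949
t=4: π = [0.2529, 0.3307, 0.2394, 0.1770], E[r] = 0.4066, γ^t·E[r] = 0.097629, running G = 1.095577
t=5: π = [0.2529, 0.3307, 0.2393, 0.1770], E[r] = 0.4066, γ^t·E[r] = 0.068340, running G = 1.163917
t=6: π = [0.2529, 0.3307, 0.2393, 0.1770], E[r] = 0.4066, γ^t·E[r] = 0.047838, running G = 1.211755
t=7: π = [0.2529, 0.3307, 0.2393, 0.1770], E[r] = 0.4066, γ^t·E[r] = 0.033486, running G = 1.245242

G = 1.2452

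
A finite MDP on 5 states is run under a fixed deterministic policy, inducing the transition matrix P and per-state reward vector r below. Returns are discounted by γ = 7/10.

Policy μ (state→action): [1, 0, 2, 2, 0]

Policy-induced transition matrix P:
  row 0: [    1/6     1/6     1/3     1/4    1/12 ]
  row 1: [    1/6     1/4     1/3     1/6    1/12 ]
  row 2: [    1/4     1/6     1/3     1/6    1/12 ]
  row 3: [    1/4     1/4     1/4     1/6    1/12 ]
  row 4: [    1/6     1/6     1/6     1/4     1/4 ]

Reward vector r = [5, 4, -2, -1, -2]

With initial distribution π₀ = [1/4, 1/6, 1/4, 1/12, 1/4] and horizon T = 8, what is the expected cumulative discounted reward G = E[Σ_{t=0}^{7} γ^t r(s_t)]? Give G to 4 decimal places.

t=0: π = [0.2500, 0.1667, 0.2500, 0.0833, 0.2500], E[r] = 0.8333, γ^t·E[r] = 0.833333, running G = 0.833333
t=1: π = [0.1944, 0.1875, 0.2847, 0.2083, 0.1250], E[r] = 0.6944, γ^t·E[r] = 0.486111, running G = 1.319444
t=2: π = [0.2078, 0.1997, 0.2951, 0.1933, 0.1042], E[r] = 0.8455, γ^t·E[r] = 0.414288, running G = 1.733733
t=3: π = [0.2074, 0.1994, 0.2999, 0.1927, 0.1007], E[r] = 0.8407, γ^t·E[r] = 0.288364, running G = 2.022097
t=4: π = [0.2077, 0.1993, 0.3005, 0.1923, 0.1001], E[r] = 0.8423, γ^t·E[r] = 0.202248, running G = 2.224344
t=5: π = [0.2077, 0.1993, 0.3006, 0.1923, 0.1000], E[r] = 0.8423, γ^t·E[r] = 0.141567, running G = 2.365912
t=6: π = [0.2077, 0.1993, 0.3006, 0.1923, 0.1000], E[r] = 0.8423, γ^t·E[r] = 0.099100, running G = 2.465012
t=7: π = [0.2077, 0.1993, 0.3006, 0.1923, 0.1000], E[r] = 0.8423, γ^t·E[r] = 0.069370, running G = 2.534382

G = 2.5344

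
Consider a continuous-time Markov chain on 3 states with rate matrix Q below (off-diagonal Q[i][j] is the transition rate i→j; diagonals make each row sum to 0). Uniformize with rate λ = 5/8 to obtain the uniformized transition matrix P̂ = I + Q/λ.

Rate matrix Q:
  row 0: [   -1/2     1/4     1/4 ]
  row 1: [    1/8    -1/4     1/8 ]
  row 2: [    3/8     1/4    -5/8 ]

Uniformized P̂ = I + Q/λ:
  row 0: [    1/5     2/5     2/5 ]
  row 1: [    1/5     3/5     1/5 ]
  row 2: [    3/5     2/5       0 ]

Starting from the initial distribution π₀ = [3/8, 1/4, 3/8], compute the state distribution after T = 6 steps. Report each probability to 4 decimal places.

t=0: π = [0.3750, 0.2500, 0.3750]
t=1: π = [0.3500, 0.4500, 0.2000]
t=2: π = [0.2800, 0.4900, 0.2300]
t=3: π = [0.2920, 0.4980, 0.2100]
t=4: π = [0.2840, 0.4996, 0.2164]
t=5: π = [0.2866, 0.4999, 0.2135]
t=6: π = [0.2854, 0.5000, 0.2146]

π = [0.2854, 0.5000, 0.2146]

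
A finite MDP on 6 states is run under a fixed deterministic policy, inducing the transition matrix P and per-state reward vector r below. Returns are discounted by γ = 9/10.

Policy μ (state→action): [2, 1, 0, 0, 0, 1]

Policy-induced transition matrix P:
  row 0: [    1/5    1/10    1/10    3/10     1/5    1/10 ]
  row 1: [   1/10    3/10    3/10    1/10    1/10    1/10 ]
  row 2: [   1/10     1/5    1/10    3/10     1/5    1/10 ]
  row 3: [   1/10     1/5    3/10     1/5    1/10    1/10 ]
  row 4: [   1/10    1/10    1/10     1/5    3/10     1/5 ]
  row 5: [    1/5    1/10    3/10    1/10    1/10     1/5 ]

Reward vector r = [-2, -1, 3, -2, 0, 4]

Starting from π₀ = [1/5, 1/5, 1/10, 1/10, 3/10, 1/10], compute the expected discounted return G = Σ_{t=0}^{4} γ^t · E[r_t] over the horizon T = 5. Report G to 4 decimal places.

G = 0.8044

t=0: π = [0.2000, 0.2000, 0.1000, 0.1000, 0.3000, 0.1000], E[r] = -0.1000, γ^t·E[r] = -0.100000, running G = -0.100000
t=1: π = [0.1300, 0.1600, 0.1800, 0.2000, 0.1900, 0.1400], E[r] = 0.2800, γ^t·E[r] = 0.252000, running G = 0.152000
t=2: π = [0.1270, 0.1700, 0.2000, 0.2010, 0.1690, 0.1330], E[r] = 0.3060, γ^t·E[r] = 0.247860, running G = 0.399860
t=3: π = [0.1260, 0.1741, 0.2008, 0.2024, 0.1665, 0.1302], E[r] = 0.2923, γ^t·E[r] = 0.213087, running G = 0.612947
t=4: π = [0.1256, 0.1751, 0.2013, 0.2023, 0.1660, 0.1297], E[r] = 0.2918, γ^t·E[r] = 0.191463, running G = 0.804410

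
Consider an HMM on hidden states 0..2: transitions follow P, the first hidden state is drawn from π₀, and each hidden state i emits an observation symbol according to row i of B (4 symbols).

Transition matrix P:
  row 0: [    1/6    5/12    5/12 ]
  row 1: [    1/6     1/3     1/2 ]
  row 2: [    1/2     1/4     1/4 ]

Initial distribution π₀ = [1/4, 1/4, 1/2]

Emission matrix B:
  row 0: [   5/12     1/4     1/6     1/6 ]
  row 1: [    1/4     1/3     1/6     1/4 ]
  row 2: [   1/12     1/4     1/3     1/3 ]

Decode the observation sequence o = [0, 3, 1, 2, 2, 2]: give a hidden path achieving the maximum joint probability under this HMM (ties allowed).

path = [0, 2, 0, 2, 0, 2]

t=0: δ = [1.042e-01, 6.250e-02, 4.167e-02]  (obs o_0=0)
t=1: δ = [3.472e-03, 1.085e-02, 1.447e-02]  ψ = [2, 0, 0]  (obs o_1=3)
t=2: δ = [1.808e-03, 1.206e-03, 1.356e-03]  ψ = [2, 1, 1]  (obs o_2=1)
t=3: δ = [1.130e-04, 1.256e-04, 2.512e-04]  ψ = [2, 0, 0]  (obs o_3=2)
t=4: δ = [2.093e-05, 1.047e-05, 2.093e-05]  ψ = [2, 2, 1]  (obs o_4=2)
t=5: δ = [1.744e-06, 1.454e-06, 2.907e-06]  ψ = [2, 0, 0]  (obs o_5=2)
backtrack: best end state = 2; path = [0, 2, 0, 2, 0, 2]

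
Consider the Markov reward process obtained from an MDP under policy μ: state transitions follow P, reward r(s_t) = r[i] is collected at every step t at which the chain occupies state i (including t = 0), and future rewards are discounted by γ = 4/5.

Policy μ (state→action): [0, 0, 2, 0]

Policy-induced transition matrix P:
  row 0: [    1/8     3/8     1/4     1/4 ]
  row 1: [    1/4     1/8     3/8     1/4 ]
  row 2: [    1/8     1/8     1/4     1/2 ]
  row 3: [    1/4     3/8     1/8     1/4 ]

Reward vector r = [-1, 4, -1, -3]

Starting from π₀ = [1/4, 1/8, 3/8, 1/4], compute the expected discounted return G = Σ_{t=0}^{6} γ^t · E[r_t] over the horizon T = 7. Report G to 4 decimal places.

G = -1.9958

t=0: π = [0.2500, 0.1250, 0.3750, 0.2500], E[r] = -0.8750, γ^t·E[r] = -0.875000, running G = -0.875000
t=1: π = [0.1719, 0.2500, 0.2344, 0.3438], E[r] = -0.4375, γ^t·E[r] = -0.350000, running G = -1.225000
t=2: π = [0.1992, 0.2539, 0.2383, 0.3086], E[r] = -0.3477, γ^t·E[r] = -0.222500, running G = -1.447500
t=3: π = [0.1953, 0.2520, 0.2432, 0.3096], E[r] = -0.3594, γ^t·E[r] = -0.184000, running G = -1.631500
t=4: π = [0.1952, 0.2512, 0.2428, 0.3108], E[r] = -0.3655, γ^t·E[r] = -0.149700, running G = -1.781200
t=5: π = [0.1953, 0.2515, 0.2426, 0.3107], E[r] = -0.3639, γ^t·E[r] = -0.119250, running G = -1.900450
t=6: π = [0.1953, 0.2515, 0.2426, 0.3106], E[r] = -0.3638, γ^t·E[r] = -0.095378, running G = -1.995828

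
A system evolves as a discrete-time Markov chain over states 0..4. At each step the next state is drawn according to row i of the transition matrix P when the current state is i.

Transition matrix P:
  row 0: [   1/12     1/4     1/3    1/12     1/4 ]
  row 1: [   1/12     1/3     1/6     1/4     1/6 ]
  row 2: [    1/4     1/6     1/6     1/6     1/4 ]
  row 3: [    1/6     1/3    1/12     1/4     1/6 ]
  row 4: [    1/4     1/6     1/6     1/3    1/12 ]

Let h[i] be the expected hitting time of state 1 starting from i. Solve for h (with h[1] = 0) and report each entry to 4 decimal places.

h = [4.3431, 0.0000, 4.6154, 3.8114, 4.5005]

First-step conditioning: h[1] = 0; for i ≠ 1, h[i] = 1 + Σ_k P[i][k]·h[k].
  h[0] = 1 + 1/12·h[0] + 1/3·h[2] + 1/12·h[3] + 1/4·h[4]
  h[2] = 1 + 1/4·h[0] + 1/6·h[2] + 1/6·h[3] + 1/4·h[4]
  h[3] = 1 + 1/6·h[0] + 1/12·h[2] + 1/4·h[3] + 1/6·h[4]
  h[4] = 1 + 1/4·h[0] + 1/6·h[2] + 1/3·h[3] + 1/12·h[4]
Solving the 4×4 linear system over states ≠ 1 gives exactly h = [12252/2821, 0, 60/13, 1536/403, 12696/2821] (h[1] = 0 is the target).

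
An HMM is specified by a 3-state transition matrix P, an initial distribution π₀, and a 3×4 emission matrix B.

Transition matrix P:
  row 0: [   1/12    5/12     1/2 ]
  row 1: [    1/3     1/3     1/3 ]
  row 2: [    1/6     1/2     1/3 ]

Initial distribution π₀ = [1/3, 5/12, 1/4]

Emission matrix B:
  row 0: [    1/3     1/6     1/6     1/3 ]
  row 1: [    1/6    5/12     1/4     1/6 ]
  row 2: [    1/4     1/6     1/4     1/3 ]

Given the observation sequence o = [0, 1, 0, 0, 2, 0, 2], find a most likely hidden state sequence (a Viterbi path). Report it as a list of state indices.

path = [0, 1, 0, 2, 1, 0, 2]

t=0: δ = [1.111e-01, 6.944e-02, 6.250e-02]  (obs o_0=0)
t=1: δ = [3.858e-03, 1.929e-02, 9.259e-03]  ψ = [1, 0, 0]  (obs o_1=1)
t=2: δ = [2.143e-03, 1.072e-03, 1.608e-03]  ψ = [1, 1, 1]  (obs o_2=0)
t=3: δ = [1.191e-04, 1.488e-04, 2.679e-04]  ψ = [1, 0, 0]  (obs o_3=0)
t=4: δ = [8.269e-06, 3.349e-05, 2.233e-05]  ψ = [1, 2, 2]  (obs o_4=2)
t=5: δ = [3.721e-06, 1.861e-06, 2.791e-06]  ψ = [1, 1, 1]  (obs o_5=0)
t=6: δ = [1.034e-07, 3.876e-07, 4.651e-07]  ψ = [1, 0, 0]  (obs o_6=2)
backtrack: best end state = 2; path = [0, 1, 0, 2, 1, 0, 2]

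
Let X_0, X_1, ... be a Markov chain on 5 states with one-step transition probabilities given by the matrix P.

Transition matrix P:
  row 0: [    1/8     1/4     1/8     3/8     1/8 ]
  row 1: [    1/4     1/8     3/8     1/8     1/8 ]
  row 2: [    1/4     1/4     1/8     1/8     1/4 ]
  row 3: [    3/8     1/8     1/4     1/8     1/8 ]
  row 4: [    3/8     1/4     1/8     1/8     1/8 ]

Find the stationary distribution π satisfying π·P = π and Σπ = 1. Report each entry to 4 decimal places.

Balance equations π_j = Σ_i π_i·P[i][j]:
  π_0 = 1/8·π_0 + 1/4·π_1 + 1/4·π_2 + 3/8·π_3 + 3/8·π_4
  π_1 = 1/4·π_0 + 1/8·π_1 + 1/4·π_2 + 1/8·π_3 + 1/4·π_4
  π_2 = 1/8·π_0 + 3/8·π_1 + 1/8·π_2 + 1/4·π_3 + 1/8·π_4
  π_3 = 3/8·π_0 + 1/8·π_1 + 1/8·π_2 + 1/8·π_3 + 1/8·π_4
  normalize: π_0 + π_1 + π_2 + π_3 + π_4 = 1
Solving the linear system gives exactly π = [1497/5758, 579/2879, 573/2879, 547/2879, 863/5758].

π = [0.2600, 0.2011, 0.1990, 0.1900, 0.1499]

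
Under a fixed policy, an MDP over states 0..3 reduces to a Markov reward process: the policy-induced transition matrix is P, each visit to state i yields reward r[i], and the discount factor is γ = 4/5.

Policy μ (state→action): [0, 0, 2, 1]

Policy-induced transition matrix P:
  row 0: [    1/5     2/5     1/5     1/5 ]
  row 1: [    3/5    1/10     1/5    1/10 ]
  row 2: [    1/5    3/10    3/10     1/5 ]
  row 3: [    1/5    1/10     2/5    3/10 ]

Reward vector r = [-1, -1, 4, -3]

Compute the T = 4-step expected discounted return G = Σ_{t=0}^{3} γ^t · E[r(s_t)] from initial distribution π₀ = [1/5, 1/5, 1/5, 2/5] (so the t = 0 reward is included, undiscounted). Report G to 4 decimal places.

t=0: π = [0.2000, 0.2000, 0.2000, 0.4000], E[r] = -0.8000, γ^t·E[r] = -0.800000, running G = -0.800000
t=1: π = [0.2800, 0.2000, 0.3000, 0.2200], E[r] = 0.0600, γ^t·E[r] = 0.048000, running G = -0.752000
t=2: π = [0.2800, 0.2440, 0.2740, 0.2020], E[r] = -0.0340, γ^t·E[r] = -0.021760, running G = -0.773760
t=3: π = [0.2976, 0.2388, 0.2678, 0.1958], E[r] = -0.0526, γ^t·E[r] = -0.026931, running G = -0.800691

G = -0.8007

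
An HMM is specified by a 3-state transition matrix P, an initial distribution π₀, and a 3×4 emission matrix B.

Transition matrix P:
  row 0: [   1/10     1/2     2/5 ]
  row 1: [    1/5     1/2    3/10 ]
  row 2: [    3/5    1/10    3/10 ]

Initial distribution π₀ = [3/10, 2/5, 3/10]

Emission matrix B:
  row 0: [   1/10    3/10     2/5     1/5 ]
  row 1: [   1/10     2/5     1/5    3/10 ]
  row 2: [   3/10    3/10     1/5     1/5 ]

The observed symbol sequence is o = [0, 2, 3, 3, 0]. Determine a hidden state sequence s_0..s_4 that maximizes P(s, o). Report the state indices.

t=0: δ = [3.000e-02, 4.000e-02, 9.000e-02]  (obs o_0=0)
t=1: δ = [2.160e-02, 4.000e-03, 5.400e-03]  ψ = [2, 1, 2]  (obs o_1=2)
t=2: δ = [6.480e-04, 3.240e-03, 1.728e-03]  ψ = [2, 0, 0]  (obs o_2=3)
t=3: δ = [2.074e-04, 4.860e-04, 1.944e-04]  ψ = [2, 1, 1]  (obs o_3=3)
t=4: δ = [1.166e-05, 2.430e-05, 4.374e-05]  ψ = [2, 1, 1]  (obs o_4=0)
backtrack: best end state = 2; path = [2, 0, 1, 1, 2]

path = [2, 0, 1, 1, 2]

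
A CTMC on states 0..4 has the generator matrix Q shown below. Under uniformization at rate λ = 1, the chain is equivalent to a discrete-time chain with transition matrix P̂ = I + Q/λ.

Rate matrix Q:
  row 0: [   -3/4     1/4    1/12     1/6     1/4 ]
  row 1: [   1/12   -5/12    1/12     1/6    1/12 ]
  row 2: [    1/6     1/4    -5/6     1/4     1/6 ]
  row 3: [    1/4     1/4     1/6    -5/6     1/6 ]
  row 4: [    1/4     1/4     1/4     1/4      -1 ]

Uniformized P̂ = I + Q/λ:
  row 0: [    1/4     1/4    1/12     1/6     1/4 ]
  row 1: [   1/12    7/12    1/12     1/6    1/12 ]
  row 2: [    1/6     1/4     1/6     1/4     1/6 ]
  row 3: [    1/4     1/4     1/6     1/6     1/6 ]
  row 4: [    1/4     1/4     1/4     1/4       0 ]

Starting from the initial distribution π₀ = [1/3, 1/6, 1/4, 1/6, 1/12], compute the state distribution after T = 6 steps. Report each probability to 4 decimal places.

π = [0.1767, 0.3747, 0.1315, 0.1884, 0.1287]

t=0: π = [0.3333, 0.1667, 0.2500, 0.1667, 0.0833]
t=1: π = [0.2014, 0.3056, 0.1319, 0.1944, 0.1667]
t=2: π = [0.1881, 0.3519, 0.1383, 0.1916, 0.1302]
t=3: π = [0.1798, 0.3673, 0.1325, 0.1890, 0.1313]
t=4: π = [0.1777, 0.3724, 0.1320, 0.1887, 0.1292]
t=5: π = [0.1769, 0.3741, 0.1316, 0.1884, 0.1289]
t=6: π = [0.1767, 0.3747, 0.1315, 0.1884, 0.1287]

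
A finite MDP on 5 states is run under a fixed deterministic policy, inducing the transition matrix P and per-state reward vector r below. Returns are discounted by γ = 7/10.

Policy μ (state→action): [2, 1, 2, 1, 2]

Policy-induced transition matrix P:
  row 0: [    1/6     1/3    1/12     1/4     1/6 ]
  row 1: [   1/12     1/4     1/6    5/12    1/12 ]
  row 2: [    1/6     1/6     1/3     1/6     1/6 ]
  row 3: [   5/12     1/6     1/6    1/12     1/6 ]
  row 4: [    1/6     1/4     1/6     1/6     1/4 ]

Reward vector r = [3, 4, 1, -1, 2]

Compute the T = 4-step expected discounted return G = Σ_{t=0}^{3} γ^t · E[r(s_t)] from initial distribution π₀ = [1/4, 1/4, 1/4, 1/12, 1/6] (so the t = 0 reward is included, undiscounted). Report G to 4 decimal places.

t=0: π = [0.2500, 0.2500, 0.2500, 0.0833, 0.1667], E[r] = 2.2500, γ^t·E[r] = 2.250000, running G = 2.250000
t=1: π = [0.1667, 0.2431, 0.1875, 0.2431, 0.1597], E[r] = 1.7361, γ^t·E[r] = 1.215278, running G = 3.465278
t=2: π = [0.2072, 0.2280, 0.1840, 0.2211, 0.1597], E[r] = 1.8160, γ^t·E[r] = 0.889826, running G = 4.355104
t=3: π = [0.2029, 0.2335, 0.1801, 0.2225, 0.1610], E[r] = 1.8223, γ^t·E[r] = 0.625062, running G = 4.980166

G = 4.9802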